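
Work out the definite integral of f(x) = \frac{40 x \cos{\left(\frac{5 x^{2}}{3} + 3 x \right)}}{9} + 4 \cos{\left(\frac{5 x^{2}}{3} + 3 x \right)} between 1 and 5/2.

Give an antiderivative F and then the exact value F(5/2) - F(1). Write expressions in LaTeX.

Antiderivative: F(x) = \frac{4 \sin{\left(\frac{5 x^{2}}{3} + 3 x \right)}}{3}; value = \frac{4 \sin{\left(\frac{215}{12} \right)}}{3} - \frac{4 \sin{\left(\frac{14}{3} \right)}}{3}

The substitution u = \frac{5 x^{2}}{3} + 3 x works: f is exactly (dF/du)*(du/dx) for that inner function.
F(x) = \frac{4 \sin{\left(\frac{5 x^{2}}{3} + 3 x \right)}}{3} is an antiderivative of f.
Check: d/dx[\frac{4 \sin{\left(\frac{5 x^{2}}{3} + 3 x \right)}}{3}] = \frac{40 x \cos{\left(\frac{5 x^{2}}{3} + 3 x \right)}}{9} + 4 \cos{\left(\frac{5 x^{2}}{3} + 3 x \right)} = f(x).
F(5/2) = \frac{4 \sin{\left(\frac{215}{12} \right)}}{3}; F(1) = \frac{4 \sin{\left(\frac{14}{3} \right)}}{3}.
Integral = F(5/2) - F(1) = \frac{4 \sin{\left(\frac{215}{12} \right)}}{3} - \frac{4 \sin{\left(\frac{14}{3} \right)}}{3}.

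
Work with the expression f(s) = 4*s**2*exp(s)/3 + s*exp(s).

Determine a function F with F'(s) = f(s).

Recognize the product-rule pattern: f = u'v + uv' with u = 4*s**2/3 - 5*s/3 + 5/3, v = exp(s), so integration by parts undoes it.
Check: d/ds[4*s**2*exp(s)/3 - 5*s*exp(s)/3 + 5*exp(s)/3] = 4*s**2*exp(s)/3 + s*exp(s) = f(s).

An antiderivative is F(s) = 4*s**2*exp(s)/3 - 5*s*exp(s)/3 + 5*exp(s)/3.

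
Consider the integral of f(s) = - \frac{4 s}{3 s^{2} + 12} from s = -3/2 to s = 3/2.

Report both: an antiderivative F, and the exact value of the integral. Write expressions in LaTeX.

Antiderivative: F(s) = - \frac{2 \log{\left(\frac{s^{2}}{2} + 2 \right)}}{3}; value = 0

The substitution u = \frac{s^{2}}{2} + 2 works: f is exactly (dF/du)*(du/ds) for that inner function.
F(s) = - \frac{2 \log{\left(\frac{s^{2}}{2} + 2 \right)}}{3} is an antiderivative of f.
Check: d/ds[- \frac{2 \log{\left(\frac{s^{2}}{2} + 2 \right)}}{3}] = - \frac{4 s}{3 s^{2} + 12} = f(s).
F(3/2) = - \frac{2 \log{\left(\frac{25}{8} \right)}}{3}; F(-3/2) = - \frac{2 \log{\left(\frac{25}{8} \right)}}{3}.
Integral = F(3/2) - F(-3/2) = 0.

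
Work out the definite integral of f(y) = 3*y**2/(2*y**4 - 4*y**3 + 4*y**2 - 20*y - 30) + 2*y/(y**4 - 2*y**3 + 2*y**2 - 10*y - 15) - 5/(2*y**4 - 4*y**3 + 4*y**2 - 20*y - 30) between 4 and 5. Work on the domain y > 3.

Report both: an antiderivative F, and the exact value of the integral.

Antiderivative: F(y) = (17*log(y - 3) + 7*log(y + 1) - 12*log(y**2 + 5) + 8*sqrt(5)*atan(sqrt(5)*y/5))/56; value = -3*log(30)/14 - sqrt(5)*atan(4*sqrt(5)/5)/7 - log(5)/8 + 17*log(2)/56 + log(6)/8 + sqrt(5)*atan(sqrt(5))/7 + 3*log(21)/14

The denominator factors as 2*(y - 3)*(y + 1)*(y**2 + 5); partial fractions split f into directly integrable pieces: -(3*y - 5)/(7*(y**2 + 5)) + 1/(8*(y + 1)) + 17/(56*(y - 3)).
F(y) = (17*log(y - 3) + 7*log(y + 1) - 12*log(y**2 + 5) + 8*sqrt(5)*atan(sqrt(5)*y/5))/56 is an antiderivative of f.
Check: d/dy[(17*log(y - 3) + 7*log(y + 1) - 12*log(y**2 + 5) + 8*sqrt(5)*atan(sqrt(5)*y/5))/56] = (3*y**2 + 4*y - 5)/(2*y**4 - 4*y**3 + 4*y**2 - 20*y - 30), which equals f(y).
F(5) = -3*log(30)/14 + 17*log(2)/56 + log(6)/8 + sqrt(5)*atan(sqrt(5))/7; F(4) = -3*log(21)/14 + log(5)/8 + sqrt(5)*atan(4*sqrt(5)/5)/7.
Integral = F(5) - F(4) = -3*log(30)/14 - sqrt(5)*atan(4*sqrt(5)/5)/7 - log(5)/8 + 17*log(2)/56 + log(6)/8 + sqrt(5)*atan(sqrt(5))/7 + 3*log(21)/14.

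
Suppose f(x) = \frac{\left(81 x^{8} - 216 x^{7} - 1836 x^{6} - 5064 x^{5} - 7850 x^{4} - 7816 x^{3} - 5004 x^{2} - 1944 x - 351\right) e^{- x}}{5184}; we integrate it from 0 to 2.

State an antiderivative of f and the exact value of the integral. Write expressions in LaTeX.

f has the shape u'v + uv' for u = - \frac{\left(- \frac{x^{2}}{2} - \frac{2 x}{3} - \frac{1}{2}\right)^{4}}{4} and v = e^{- x} — it is the derivative of the product u*v.
F(x) = - \frac{\left(3 x^{2} + 4 x + 3\right)^{4} e^{- x}}{5184} is an antiderivative of f.
Check: d/dx[- \frac{\left(3 x^{2} + 4 x + 3\right)^{4} e^{- x}}{5184}] = \frac{\left(81 x^{8} - 216 x^{7} - 1836 x^{6} - 5064 x^{5} - 7850 x^{4} - 7816 x^{3} - 5004 x^{2} - 1944 x - 351\right) e^{- x}}{5184} = f(x).
F(2) = - \frac{279841}{5184 e^{2}}; F(0) = - \frac{1}{64}.
Integral = F(2) - F(0) = \frac{1}{64} - \frac{279841}{5184 e^{2}}.

Antiderivative: F(x) = - \frac{\left(3 x^{2} + 4 x + 3\right)^{4} e^{- x}}{5184}; value = \frac{1}{64} - \frac{279841}{5184 e^{2}}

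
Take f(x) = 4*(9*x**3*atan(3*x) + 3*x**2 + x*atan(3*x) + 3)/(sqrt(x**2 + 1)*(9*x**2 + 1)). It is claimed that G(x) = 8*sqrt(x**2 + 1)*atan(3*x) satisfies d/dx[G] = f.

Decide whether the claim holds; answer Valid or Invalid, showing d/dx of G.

Invalid: d/dx[G] - f = (36*x**3*sqrt(x**2 + 1)*atan(3*x) + 12*x**2*sqrt(x**2 + 1) + 4*x*sqrt(x**2 + 1)*atan(3*x) + 12*sqrt(x**2 + 1))/(9*x**4 + 10*x**2 + 1), which is not 0.

d/dx[G] = (72*x**3*atan(3*x) + 24*x**2 + 8*x*atan(3*x) + 24)/(9*x**2*sqrt(x**2 + 1) + sqrt(x**2 + 1))
d/dx[G] - f(x) = (36*x**3*sqrt(x**2 + 1)*atan(3*x) + 12*x**2*sqrt(x**2 + 1) + 4*x*sqrt(x**2 + 1)*atan(3*x) + 12*sqrt(x**2 + 1))/(9*x**4 + 10*x**2 + 1) != 0.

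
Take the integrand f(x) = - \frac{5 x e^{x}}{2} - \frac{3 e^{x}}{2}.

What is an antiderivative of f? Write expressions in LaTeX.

Recognize the product-rule pattern: f = u'v + uv' with u = 1 - \frac{5 x}{2}, v = e^{x}, so integration by parts undoes it.
Check: d/dx[- \frac{5 x e^{x}}{2} + e^{x}] = - \frac{5 x e^{x}}{2} - \frac{3 e^{x}}{2} = f(x).

An antiderivative is F(x) = - \frac{5 x e^{x}}{2} + e^{x}.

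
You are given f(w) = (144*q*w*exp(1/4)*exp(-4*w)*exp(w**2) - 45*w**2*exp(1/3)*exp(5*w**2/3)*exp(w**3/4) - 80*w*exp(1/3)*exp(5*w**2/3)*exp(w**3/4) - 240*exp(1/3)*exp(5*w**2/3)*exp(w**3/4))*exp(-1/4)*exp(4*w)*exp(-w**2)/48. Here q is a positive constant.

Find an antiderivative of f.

An antiderivative is F(w) = 3*q*w**2/2 - 5*exp(-w**2 + 4*w - 1/4)*exp(w**3/4 + 5*w**2/3 + 1/3)/4.

Since d/dw undoes antidifferentiation here, F'(w) = f(w) is required of F(w).
Check: d/dw[3*q*w**2/2 - 5*exp(-w**2 + 4*w - 1/4)*exp(w**3/4 + 5*w**2/3 + 1/3)/4] = (144*q*w*exp(1/4)*exp(-4*w)*exp(w**2) - 45*w**2*exp(1/3)*exp(5*w**2/3)*exp(w**3/4) - 80*w*exp(1/3)*exp(5*w**2/3)*exp(w**3/4) - 240*exp(1/3)*exp(5*w**2/3)*exp(w**3/4))*exp(-1/4)*exp(4*w)*exp(-w**2)/48 = f(w).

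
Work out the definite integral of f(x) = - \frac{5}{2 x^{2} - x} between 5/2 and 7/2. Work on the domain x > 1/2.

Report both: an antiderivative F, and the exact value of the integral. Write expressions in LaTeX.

Factor the denominator (x \left(2 x - 1\right)) and decompose: f = - \frac{10}{2 x - 1} + \frac{5}{x}; each piece integrates to a log, atan, or power term.
F(x) = - 5 \left(- \log{\left(x \right)} + \log{\left(x - \frac{1}{2} \right)}\right) is an antiderivative of f.
Check: d/dx[- 5 \left(- \log{\left(x \right)} + \log{\left(x - \frac{1}{2} \right)}\right)] = - \frac{5}{2 x^{2} - x} = f(x).
F(7/2) = - 5 \log{\left(3 \right)} + 5 \log{\left(\frac{7}{2} \right)}; F(5/2) = - 5 \log{\left(2 \right)} + 5 \log{\left(\frac{5}{2} \right)}.
Integral = F(7/2) - F(5/2) = - 5 \log{\left(3 \right)} - 5 \log{\left(\frac{5}{2} \right)} + 5 \log{\left(2 \right)} + 5 \log{\left(\frac{7}{2} \right)}.

Antiderivative: F(x) = - 5 \left(- \log{\left(x \right)} + \log{\left(x - \frac{1}{2} \right)}\right); value = - 5 \log{\left(3 \right)} - 5 \log{\left(\frac{5}{2} \right)} + 5 \log{\left(2 \right)} + 5 \log{\left(\frac{7}{2} \right)}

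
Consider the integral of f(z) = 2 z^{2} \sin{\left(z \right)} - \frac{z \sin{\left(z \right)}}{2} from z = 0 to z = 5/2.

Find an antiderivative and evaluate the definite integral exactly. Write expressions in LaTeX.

Antiderivative: F(z) = - 2 z^{2} \cos{\left(z \right)} + 4 z \sin{\left(z \right)} + \frac{z \cos{\left(z \right)}}{2} - \frac{\sin{\left(z \right)}}{2} + 4 \cos{\left(z \right)}; value = -4 + \frac{19 \sin{\left(\frac{5}{2} \right)}}{2} - \frac{29 \cos{\left(\frac{5}{2} \right)}}{4}

The integrand splits into summands that can be handled one at a time.
F(z) = - 2 z^{2} \cos{\left(z \right)} + 4 z \sin{\left(z \right)} + \frac{z \cos{\left(z \right)}}{2} - \frac{\sin{\left(z \right)}}{2} + 4 \cos{\left(z \right)} is an antiderivative of f.
Check: d/dz[- 2 z^{2} \cos{\left(z \right)} + 4 z \sin{\left(z \right)} + \frac{z \cos{\left(z \right)}}{2} - \frac{\sin{\left(z \right)}}{2} + 4 \cos{\left(z \right)}] = 2 z^{2} \sin{\left(z \right)} - \frac{z \sin{\left(z \right)}}{2} = f(z).
F(5/2) = \frac{19 \sin{\left(\frac{5}{2} \right)}}{2} - \frac{29 \cos{\left(\frac{5}{2} \right)}}{4}; F(0) = 4.
Integral = F(5/2) - F(0) = -4 + \frac{19 \sin{\left(\frac{5}{2} \right)}}{2} - \frac{29 \cos{\left(\frac{5}{2} \right)}}{4}.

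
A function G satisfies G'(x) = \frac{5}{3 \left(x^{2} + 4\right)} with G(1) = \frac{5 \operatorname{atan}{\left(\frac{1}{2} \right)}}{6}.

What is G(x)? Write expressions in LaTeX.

G(x) = \frac{5 \operatorname{atan}{\left(\frac{x}{2} \right)}}{6}

A candidate passes only if d/dx[G] lands on the given G'(x) exactly.
A general antiderivative is \frac{5 \operatorname{atan}{\left(\frac{x}{2} \right)}}{6} + C.
The condition gives C = \frac{5 \operatorname{atan}{\left(\frac{1}{2} \right)}}{6} - (\frac{5 \operatorname{atan}{\left(\frac{1}{2} \right)}}{6}) = 0.
So G(x) = \frac{5 \operatorname{atan}{\left(\frac{x}{2} \right)}}{6}.
Check: d/dx[\frac{5 \operatorname{atan}{\left(\frac{x}{2} \right)}}{6}] = \frac{5}{3 x^{2} + 12}, which equals G'(x).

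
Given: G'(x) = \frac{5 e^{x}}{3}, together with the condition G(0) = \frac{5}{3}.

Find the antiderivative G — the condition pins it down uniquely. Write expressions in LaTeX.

For G(x) to be correct, d/dx[G] must agree with the stated G'(x) identically.
A general antiderivative is \frac{5 e^{x}}{3} + C.
The condition gives C = \frac{5}{3} - (\frac{5}{3}) = 0.
So G(x) = \frac{5 e^{x}}{3}.
Check: d/dx[\frac{5 e^{x}}{3}] = \frac{5 e^{x}}{3} = G'(x).

G(x) = \frac{5 e^{x}}{3}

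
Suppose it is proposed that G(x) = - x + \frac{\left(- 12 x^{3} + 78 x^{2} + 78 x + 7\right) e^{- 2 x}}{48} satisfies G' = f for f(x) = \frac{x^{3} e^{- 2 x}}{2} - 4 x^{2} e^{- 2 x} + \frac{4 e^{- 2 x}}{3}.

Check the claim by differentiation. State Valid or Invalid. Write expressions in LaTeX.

Invalid: d/dx[G] - f = -1, which is not 0.

d/dx[G] = \frac{\left(3 x^{3} - 24 x^{2} - 6 e^{2 x} + 8\right) e^{- 2 x}}{6}
d/dx[G] - f(x) = -1 != 0.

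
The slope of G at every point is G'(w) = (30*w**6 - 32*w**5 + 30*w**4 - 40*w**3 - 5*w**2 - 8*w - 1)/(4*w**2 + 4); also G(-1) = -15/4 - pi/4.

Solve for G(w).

A first test for any G(w): its w-derivative must equal the given G'(w).
A general antiderivative is 3*w**5/2 - 2*w**4 - w**2 - 5*w/4 + atan(w) - 1 + C.
The condition gives C = -15/4 - pi/4 - (-17/4 - pi/4) = 1/2.
So G(w) = (6*w**5 - 8*w**4 - 4*w**2 - 5*w + 4*atan(w) - 2)/4.
Check: d/dw[(6*w**5 - 8*w**4 - 4*w**2 - 5*w + 4*atan(w) - 2)/4] = (30*w**6 - 32*w**5 + 30*w**4 - 40*w**3 - 5*w**2 - 8*w - 1)/(4*w**2 + 4) = G'(w).

G(w) = (6*w**5 - 8*w**4 - 4*w**2 - 5*w + 4*atan(w) - 2)/4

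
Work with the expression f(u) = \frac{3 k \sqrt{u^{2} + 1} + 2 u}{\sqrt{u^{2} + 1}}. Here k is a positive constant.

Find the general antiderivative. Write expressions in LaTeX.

F(u) = 3 k u + 2 \sqrt{u^{2} + 1} + C

A first test for any F(u): its u-derivative must equal f(u) identically.
Check: d/du[3 k u + 2 \sqrt{u^{2} + 1}] = \frac{3 k \sqrt{u^{2} + 1} + 2 u}{\sqrt{u^{2} + 1}} = f(u).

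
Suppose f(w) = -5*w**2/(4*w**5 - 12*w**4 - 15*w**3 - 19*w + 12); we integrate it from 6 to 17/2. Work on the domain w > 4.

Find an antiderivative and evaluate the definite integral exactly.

Antiderivative: F(w) = -80*log(w - 4)/1309 + log(w - 1/2)/28 - 45*log(w + 3/2)/572 + 23*log(w**2 + 1)/442 + 24*atan(w)/221; value = -23*log(37)/442 - 45*log(10)/572 - 24*atan(6)/221 - 80*log(9/2)/1309 - log(11/2)/28 + 80*log(2)/1309 + log(8)/28 + 24*atan(17/2)/221 + 45*log(15/2)/572 + 23*log(293/4)/442

Factor the denominator ((w - 4)*(2*w - 1)*(2*w + 3)*(w**2 + 1)) and decompose: f = (23*w + 24)/(221*(w**2 + 1)) - 45/(286*(2*w + 3)) + 1/(14*(2*w - 1)) - 80/(1309*(w - 4)); each piece integrates to a log, atan, or power term.
F(w) = -80*log(w - 4)/1309 + log(w - 1/2)/28 - 45*log(w + 3/2)/572 + 23*log(w**2 + 1)/442 + 24*atan(w)/221 is an antiderivative of f.
Check: d/dw[-80*log(w - 4)/1309 + log(w - 1/2)/28 - 45*log(w + 3/2)/572 + 23*log(w**2 + 1)/442 + 24*atan(w)/221] = -5*w**2/(4*w**5 - 12*w**4 - 15*w**3 - 19*w + 12) = f(w).
F(17/2) = -45*log(10)/572 - 80*log(9/2)/1309 + log(8)/28 + 24*atan(17/2)/221 + 23*log(293/4)/442; F(6) = -45*log(15/2)/572 - 80*log(2)/1309 + log(11/2)/28 + 24*atan(6)/221 + 23*log(37)/442.
Integral = F(17/2) - F(6) = -23*log(37)/442 - 45*log(10)/572 - 24*atan(6)/221 - 80*log(9/2)/1309 - log(11/2)/28 + 80*log(2)/1309 + log(8)/28 + 24*atan(17/2)/221 + 45*log(15/2)/572 + 23*log(293/4)/442.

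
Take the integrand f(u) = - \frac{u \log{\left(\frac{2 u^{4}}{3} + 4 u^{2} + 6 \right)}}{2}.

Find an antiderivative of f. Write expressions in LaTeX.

For F(u) to be correct the identity F'(u) - f(u) = 0 must hold.
Check: d/du[- \frac{u^{2} \log{\left(\frac{2 u^{4}}{3} + 4 u^{2} + 6 \right)}}{4} + \frac{u^{2}}{2} - \frac{3 \log{\left(u^{2} + 3 \right)}}{2}] = - \frac{u \log{\left(\frac{u^{4}}{3} + 2 u^{2} + 3 \right)}}{2} - \frac{u \log{\left(2 \right)}}{2}, which equals f(u).

An antiderivative is F(u) = - \frac{u^{2} \log{\left(\frac{2 u^{4}}{3} + 4 u^{2} + 6 \right)}}{4} + \frac{u^{2}}{2} - \frac{3 \log{\left(u^{2} + 3 \right)}}{2}.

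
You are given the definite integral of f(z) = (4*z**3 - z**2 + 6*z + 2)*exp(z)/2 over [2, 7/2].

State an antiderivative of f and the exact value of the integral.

f has the shape u'v + uv' for u = 2*z**3 - 13*z**2/2 + 16*z - 15 and v = exp(z) — it is the derivative of the product u*v.
F(z) = 2*z**3*exp(z) - 13*z**2*exp(z)/2 + 16*z*exp(z) - 15*exp(z) is an antiderivative of f.
Check: d/dz[2*z**3*exp(z) - 13*z**2*exp(z)/2 + 16*z*exp(z) - 15*exp(z)] = 2*z**3*exp(z) - z**2*exp(z)/2 + 3*z*exp(z) + exp(z), which equals f(z).
F(7/2) = 377*exp(7/2)/8; F(2) = 7*exp(2).
Integral = F(7/2) - F(2) = -7*exp(2) + 377*exp(7/2)/8.

Antiderivative: F(z) = 2*z**3*exp(z) - 13*z**2*exp(z)/2 + 16*z*exp(z) - 15*exp(z); value = -7*exp(2) + 377*exp(7/2)/8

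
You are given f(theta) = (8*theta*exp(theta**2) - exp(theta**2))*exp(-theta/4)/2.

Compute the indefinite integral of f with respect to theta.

f matches the chain-rule pattern g'(h)*h' with inner function h(theta) = theta**2 - theta/4; substituting u = h(theta) collapses the integral.
Check: d/dtheta[2*exp(-theta/4)*exp(theta**2)] = (8*theta*exp(theta**2) - exp(theta**2))*exp(-theta/4)/2 = f(theta).

F(theta) = 2*exp(-theta/4)*exp(theta**2) + C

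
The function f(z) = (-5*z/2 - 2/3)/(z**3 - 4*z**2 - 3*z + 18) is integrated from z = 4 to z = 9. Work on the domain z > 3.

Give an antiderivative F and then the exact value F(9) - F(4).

The denominator factors as 6*(z - 3)**2*(z + 2); partial fractions split f into directly integrable pieces: 13/(75*(z + 2)) - 13/(75*(z - 3)) - 49/(30*(z - 3)**2).
F(z) = (-26*z*log(z - 3) + 26*z*log(z + 2) + 78*log(z - 3) - 78*log(z + 2) + 245)/(150*(z - 3)) is an antiderivative of f.
Check: d/dz[(-26*z*log(z - 3) + 26*z*log(z + 2) + 78*log(z - 3) - 78*log(z + 2) + 245)/(150*(z - 3))] = (-15*z - 4)/(6*z**3 - 24*z**2 - 18*z + 108), which equals f(z).
F(9) = -13*log(6)/75 + 49/180 + 13*log(11)/75; F(4) = 13*log(6)/75 + 49/30.
Integral = F(9) - F(4) = -49/36 - 26*log(6)/75 + 13*log(11)/75.

Antiderivative: F(z) = (-26*z*log(z - 3) + 26*z*log(z + 2) + 78*log(z - 3) - 78*log(z + 2) + 245)/(150*(z - 3)); value = -49/36 - 26*log(6)/75 + 13*log(11)/75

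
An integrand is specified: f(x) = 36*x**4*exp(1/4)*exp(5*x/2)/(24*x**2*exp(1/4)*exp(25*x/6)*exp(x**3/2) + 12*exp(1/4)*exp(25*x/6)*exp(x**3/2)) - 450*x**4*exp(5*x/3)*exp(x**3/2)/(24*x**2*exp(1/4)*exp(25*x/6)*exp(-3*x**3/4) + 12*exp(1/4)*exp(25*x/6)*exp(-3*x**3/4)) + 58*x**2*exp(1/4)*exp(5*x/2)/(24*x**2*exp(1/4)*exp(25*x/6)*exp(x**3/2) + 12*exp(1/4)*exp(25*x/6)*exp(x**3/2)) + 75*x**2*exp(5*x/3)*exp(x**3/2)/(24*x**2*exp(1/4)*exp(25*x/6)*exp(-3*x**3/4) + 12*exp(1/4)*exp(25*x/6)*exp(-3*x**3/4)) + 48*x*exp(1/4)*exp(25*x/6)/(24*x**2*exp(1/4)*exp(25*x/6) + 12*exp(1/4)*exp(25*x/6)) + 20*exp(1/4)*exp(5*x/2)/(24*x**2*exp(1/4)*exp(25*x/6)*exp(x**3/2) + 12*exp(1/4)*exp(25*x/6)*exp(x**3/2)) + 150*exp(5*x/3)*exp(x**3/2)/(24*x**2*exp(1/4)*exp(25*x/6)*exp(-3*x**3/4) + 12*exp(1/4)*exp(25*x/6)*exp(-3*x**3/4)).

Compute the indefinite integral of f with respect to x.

Integrate term by term and add the pieces.
Check: d/dx[log(2*x**2 + 1) - 5*exp(-1/4)*exp(-5*x/2)*exp(5*x**3/4) - exp(-5*x/3)*exp(-x**3/2)] = (-450*x**4*exp(5*x/3)*exp(7*x**3/4) + 36*x**4*exp(1/4)*exp(5*x/2) + 75*x**2*exp(5*x/3)*exp(7*x**3/4) + 58*x**2*exp(1/4)*exp(5*x/2) + 48*x*exp(1/4)*exp(25*x/6)*exp(x**3/2) + 150*exp(5*x/3)*exp(7*x**3/4) + 20*exp(1/4)*exp(5*x/2))/(24*x**2*exp(1/4)*exp(25*x/6)*exp(x**3/2) + 12*exp(1/4)*exp(25*x/6)*exp(x**3/2)), which equals f(x).

F(x) = log(2*x**2 + 1) - 5*exp(-1/4)*exp(-5*x/2)*exp(5*x**3/4) - exp(-5*x/3)*exp(-x**3/2) + C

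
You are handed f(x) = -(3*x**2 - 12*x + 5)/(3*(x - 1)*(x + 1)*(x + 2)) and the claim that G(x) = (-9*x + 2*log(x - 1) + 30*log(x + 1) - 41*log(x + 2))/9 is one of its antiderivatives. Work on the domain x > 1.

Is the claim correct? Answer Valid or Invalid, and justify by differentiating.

Invalid: d/dx[G] - f = -1, which is not 0.

d/dx[G] = (-3*x**3 - 9*x**2 + 15*x + 1)/(3*x**3 + 6*x**2 - 3*x - 6)
d/dx[G] - f(x) = -1 != 0.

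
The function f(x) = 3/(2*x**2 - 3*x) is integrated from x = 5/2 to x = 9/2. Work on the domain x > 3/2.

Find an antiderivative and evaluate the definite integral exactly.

Antiderivative: F(x) = -log(x) + log(x - 3/2); value = -log(9/2) + log(5/2) + log(3)

The denominator factors as x*(2*x - 3); partial fractions split f into directly integrable pieces: 2/(2*x - 3) - 1/x.
F(x) = -log(x) + log(x - 3/2) is an antiderivative of f.
Check: d/dx[-log(x) + log(x - 3/2)] = 3/(2*x**2 - 3*x) = f(x).
F(9/2) = -log(9/2) + log(3); F(5/2) = -log(5/2).
Integral = F(9/2) - F(5/2) = -log(9/2) + log(5/2) + log(3).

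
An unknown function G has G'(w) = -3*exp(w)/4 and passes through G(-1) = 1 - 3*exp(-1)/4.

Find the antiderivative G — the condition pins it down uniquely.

G(w) = -(3*exp(w) - 4)/4

A candidate passes only if d/dw[G] lands on the given G'(w) exactly.
A general antiderivative is -3*exp(w)/4 + C.
The condition gives C = 1 - 3*exp(-1)/4 - (-3*exp(-1)/4) = 1.
So G(w) = -(3*exp(w) - 4)/4.
Check: d/dw[-(3*exp(w) - 4)/4] = -3*exp(w)/4 = G'(w).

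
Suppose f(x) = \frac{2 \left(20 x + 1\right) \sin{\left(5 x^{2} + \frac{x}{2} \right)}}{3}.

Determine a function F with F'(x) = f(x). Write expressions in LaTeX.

f matches the chain-rule pattern g'(h)*h' with inner function h(x) = 5 x^{2} + \frac{x}{2}; substituting u = h(x) collapses the integral.
Check: d/dx[- \frac{4 \cos{\left(5 x^{2} + \frac{x}{2} \right)}}{3}] = \frac{40 x \sin{\left(5 x^{2} + \frac{x}{2} \right)}}{3} + \frac{2 \sin{\left(5 x^{2} + \frac{x}{2} \right)}}{3}, which equals f(x).

An antiderivative is F(x) = - \frac{4 \cos{\left(5 x^{2} + \frac{x}{2} \right)}}{3}.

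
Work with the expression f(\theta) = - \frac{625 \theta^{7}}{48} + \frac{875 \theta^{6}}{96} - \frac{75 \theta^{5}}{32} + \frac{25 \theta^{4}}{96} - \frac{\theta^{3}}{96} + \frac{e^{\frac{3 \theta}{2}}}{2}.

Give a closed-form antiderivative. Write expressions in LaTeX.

The integrand splits into summands that can be handled one at a time.
Check: d/d\theta[\frac{- 625 \theta^{8} + 500 \theta^{7} - 150 \theta^{6} + 20 \theta^{5} - \theta^{4} + 128 e^{\frac{3 \theta}{2}}}{384}] = - \frac{625 \theta^{7}}{48} + \frac{875 \theta^{6}}{96} - \frac{75 \theta^{5}}{32} + \frac{25 \theta^{4}}{96} - \frac{\theta^{3}}{96} + \frac{e^{\frac{3 \theta}{2}}}{2} = f(\theta).

An antiderivative is F(\theta) = \frac{- 625 \theta^{8} + 500 \theta^{7} - 150 \theta^{6} + 20 \theta^{5} - \theta^{4} + 128 e^{\frac{3 \theta}{2}}}{384}.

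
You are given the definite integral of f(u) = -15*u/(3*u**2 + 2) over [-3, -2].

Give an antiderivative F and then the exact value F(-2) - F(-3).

Antiderivative: F(u) = -5*log(2*u**2 + 4/3)/2; value = -5*log(28/3)/2 + 5*log(58/3)/2

f matches the chain-rule pattern g'(h)*h' with inner function h(u) = 2*u**2 + 4/3; substituting w = h(u) collapses the integral.
F(u) = -5*log(2*u**2 + 4/3)/2 is an antiderivative of f.
Check: d/du[-5*log(2*u**2 + 4/3)/2] = -15*u/(3*u**2 + 2) = f(u).
F(-2) = -5*log(28/3)/2; F(-3) = -5*log(58/3)/2.
Integral = F(-2) - F(-3) = -5*log(28/3)/2 + 5*log(58/3)/2.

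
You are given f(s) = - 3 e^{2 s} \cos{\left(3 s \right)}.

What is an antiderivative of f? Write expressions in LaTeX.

An antiderivative is F(s) = \frac{3 \left(- 3 \sin{\left(3 s \right)} - 2 \cos{\left(3 s \right)}\right) e^{2 s}}{13}.

Any candidate F(s) must reproduce f(s) exactly when differentiated.
Check: d/ds[\frac{3 \left(- 3 \sin{\left(3 s \right)} - 2 \cos{\left(3 s \right)}\right) e^{2 s}}{13}] = - 3 e^{2 s} \cos{\left(3 s \right)} = f(s).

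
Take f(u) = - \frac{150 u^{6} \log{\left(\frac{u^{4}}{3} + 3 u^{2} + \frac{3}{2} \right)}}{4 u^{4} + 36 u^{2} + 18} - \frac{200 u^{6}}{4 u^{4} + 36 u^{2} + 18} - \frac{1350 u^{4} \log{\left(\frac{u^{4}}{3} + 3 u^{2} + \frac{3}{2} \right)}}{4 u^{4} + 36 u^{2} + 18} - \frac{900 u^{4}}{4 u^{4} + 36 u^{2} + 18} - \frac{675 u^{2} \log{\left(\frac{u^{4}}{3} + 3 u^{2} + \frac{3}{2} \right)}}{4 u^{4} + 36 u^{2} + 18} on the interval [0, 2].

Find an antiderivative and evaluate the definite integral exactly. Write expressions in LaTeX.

f has the shape v'r + vr' for v = - \frac{25 u^{3}}{2} and r = \log{\left(\frac{u^{4}}{3} + 3 u^{2} + \frac{3}{2} \right)} — it is the derivative of the product v*r.
F(u) = - \frac{25 u^{3} \log{\left(\frac{u^{4}}{3} + 3 u^{2} + \frac{3}{2} \right)}}{2} is an antiderivative of f.
Check: d/du[- \frac{25 u^{3} \log{\left(\frac{u^{4}}{3} + 3 u^{2} + \frac{3}{2} \right)}}{2}] = \frac{- 150 u^{6} \log{\left(\frac{u^{4}}{3} + 3 u^{2} + \frac{3}{2} \right)} - 200 u^{6} - 1350 u^{4} \log{\left(\frac{u^{4}}{3} + 3 u^{2} + \frac{3}{2} \right)} - 900 u^{4} - 675 u^{2} \log{\left(\frac{u^{4}}{3} + 3 u^{2} + \frac{3}{2} \right)}}{4 u^{4} + 36 u^{2} + 18}, which equals f(u).
F(2) = - 100 \log{\left(\frac{113}{6} \right)}; F(0) = 0.
Integral = F(2) - F(0) = - 100 \log{\left(\frac{113}{6} \right)}.

Antiderivative: F(u) = - \frac{25 u^{3} \log{\left(\frac{u^{4}}{3} + 3 u^{2} + \frac{3}{2} \right)}}{2}; value = - 100 \log{\left(\frac{113}{6} \right)}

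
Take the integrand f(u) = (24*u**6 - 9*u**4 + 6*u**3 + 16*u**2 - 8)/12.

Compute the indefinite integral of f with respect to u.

A candidate is checked by its d/du: the result must match f(u).
Check: d/du[2*u**7/7 - 3*u**5/20 + u**4/8 + 4*u**3/9 - 2*u/3] = 2*u**6 - 3*u**4/4 + u**3/2 + 4*u**2/3 - 2/3, which equals f(u).

F(u) = 2*u**7/7 - 3*u**5/20 + u**4/8 + 4*u**3/9 - 2*u/3 + C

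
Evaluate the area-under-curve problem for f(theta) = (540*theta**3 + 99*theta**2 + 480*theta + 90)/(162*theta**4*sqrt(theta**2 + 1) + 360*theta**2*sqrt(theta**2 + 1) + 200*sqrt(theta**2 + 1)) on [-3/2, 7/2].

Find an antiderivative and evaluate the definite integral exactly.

For F(theta) to be correct the identity F'(theta) - f(theta) = 0 must hold.
F(theta) = 3*theta*sqrt(theta**2 + 1)/(6*theta**2 + 20/3) - 5*sqrt(theta**2 + 1)/(3*theta**2/2 + 5/3) is an antiderivative of f.
Check: d/dtheta[3*theta*sqrt(theta**2 + 1)/(6*theta**2 + 20/3) - 5*sqrt(theta**2 + 1)/(3*theta**2/2 + 5/3)] = (540*theta**3 + 99*theta**2 + 480*theta + 90)/(162*theta**4*sqrt(theta**2 + 1) + 360*theta**2*sqrt(theta**2 + 1) + 200*sqrt(theta**2 + 1)) = f(theta).
F(7/2) = -57*sqrt(53)/962; F(-3/2) = -147*sqrt(13)/242.
Integral = F(7/2) - F(-3/2) = -57*sqrt(53)/962 + 147*sqrt(13)/242.

Antiderivative: F(theta) = 3*theta*sqrt(theta**2 + 1)/(6*theta**2 + 20/3) - 5*sqrt(theta**2 + 1)/(3*theta**2/2 + 5/3); value = -57*sqrt(53)/962 + 147*sqrt(13)/242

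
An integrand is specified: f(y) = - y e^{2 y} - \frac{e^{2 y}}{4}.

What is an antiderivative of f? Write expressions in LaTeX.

Recognize the product-rule pattern: f = u'v + uv' with u = \frac{1}{8} - \frac{y}{2}, v = e^{2 y}, so integration by parts undoes it.
Check: d/dy[- \frac{y e^{2 y}}{2} + \frac{e^{2 y}}{8}] = - y e^{2 y} - \frac{e^{2 y}}{4} = f(y).

An antiderivative is F(y) = - \frac{y e^{2 y}}{2} + \frac{e^{2 y}}{8}.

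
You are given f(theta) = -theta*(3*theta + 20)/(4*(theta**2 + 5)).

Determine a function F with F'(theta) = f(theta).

An antiderivative is F(theta) = -3*theta/4 - 5*log(theta**2 + 5)/2 + 3*sqrt(5)*atan(sqrt(5)*theta/5)/4.

A first test for any F(theta): its theta-derivative must equal f(theta) identically.
Check: d/dtheta[-3*theta/4 - 5*log(theta**2 + 5)/2 + 3*sqrt(5)*atan(sqrt(5)*theta/5)/4] = (-3*theta**2 - 20*theta)/(4*theta**2 + 20), which equals f(theta).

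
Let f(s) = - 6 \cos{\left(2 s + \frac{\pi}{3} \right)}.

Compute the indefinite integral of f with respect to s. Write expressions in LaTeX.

F(s) = - 3 \sin{\left(2 s + \frac{\pi}{3} \right)} + C

Check any antiderivative F(s) by computing F'(s) and comparing it with f(s).
Check: d/ds[- 3 \sin{\left(2 s + \frac{\pi}{3} \right)}] = - 6 \cos{\left(2 s + \frac{\pi}{3} \right)} = f(s).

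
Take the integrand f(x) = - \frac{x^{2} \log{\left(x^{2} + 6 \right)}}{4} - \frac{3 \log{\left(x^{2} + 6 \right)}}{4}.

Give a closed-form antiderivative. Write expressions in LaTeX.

The integrand splits into summands that can be handled one at a time.
Check: d/dx[- \frac{x^{3} \log{\left(x^{2} + 6 \right)}}{12} + \frac{x^{3}}{18} - \frac{3 x \log{\left(x^{2} + 6 \right)}}{4} + \frac{x}{2} - \frac{\sqrt{6} \operatorname{atan}{\left(\frac{\sqrt{6} x}{6} \right)}}{2}] = - \frac{x^{2} \log{\left(x^{2} + 6 \right)}}{4} - \frac{3 \log{\left(x^{2} + 6 \right)}}{4} = f(x).

An antiderivative is F(x) = - \frac{x^{3} \log{\left(x^{2} + 6 \right)}}{12} + \frac{x^{3}}{18} - \frac{3 x \log{\left(x^{2} + 6 \right)}}{4} + \frac{x}{2} - \frac{\sqrt{6} \operatorname{atan}{\left(\frac{\sqrt{6} x}{6} \right)}}{2}.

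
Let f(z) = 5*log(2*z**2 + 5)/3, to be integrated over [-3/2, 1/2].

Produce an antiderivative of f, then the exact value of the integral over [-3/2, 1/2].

Differentiate the proposed F(z) back; it has to land on f(z) exactly.
F(z) = 5*(z*log(2*z**2 + 5) - 2*z + sqrt(10)*atan(sqrt(10)*z/5))/3 is an antiderivative of f.
Check: d/dz[5*(z*log(2*z**2 + 5) - 2*z + sqrt(10)*atan(sqrt(10)*z/5))/3] = 5*log(2*z**2 + 5)/3 = f(z).
F(1/2) = -5/3 + 5*log(11/2)/6 + 5*sqrt(10)*atan(sqrt(10)/10)/3; F(-3/2) = -5*log(19/2)/2 - 5*sqrt(10)*atan(3*sqrt(10)/10)/3 + 5.
Integral = F(1/2) - F(-3/2) = -20/3 + 5*log(11/2)/6 + 5*sqrt(10)*atan(sqrt(10)/10)/3 + 5*sqrt(10)*atan(3*sqrt(10)/10)/3 + 5*log(19/2)/2.

Antiderivative: F(z) = 5*(z*log(2*z**2 + 5) - 2*z + sqrt(10)*atan(sqrt(10)*z/5))/3; value = -20/3 + 5*log(11/2)/6 + 5*sqrt(10)*atan(sqrt(10)/10)/3 + 5*sqrt(10)*atan(3*sqrt(10)/10)/3 + 5*log(19/2)/2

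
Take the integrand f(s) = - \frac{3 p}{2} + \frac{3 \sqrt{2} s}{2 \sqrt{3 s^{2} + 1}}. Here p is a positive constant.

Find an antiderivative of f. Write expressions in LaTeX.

An antiderivative is F(s) = - \frac{3 p s - \sqrt{2} \sqrt{3 s^{2} + 1}}{2}.

For F(s) to be correct the identity F'(s) - f(s) = 0 must hold.
Check: d/ds[- \frac{3 p s - \sqrt{2} \sqrt{3 s^{2} + 1}}{2}] = \frac{- 3 p \sqrt{3 s^{2} + 1} + 3 \sqrt{2} s}{2 \sqrt{3 s^{2} + 1}}, which equals f(s).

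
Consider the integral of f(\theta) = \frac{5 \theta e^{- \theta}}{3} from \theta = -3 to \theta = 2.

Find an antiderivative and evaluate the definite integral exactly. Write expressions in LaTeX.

Antiderivative: F(\theta) = \frac{\left(- 5 \theta - 5\right) e^{- \theta}}{3}; value = - \frac{10 e^{3}}{3} - \frac{5}{e^{2}}

f has the shape u'v + uv' for u = - \frac{5 \theta}{3} - \frac{5}{3} and v = e^{- \theta} — it is the derivative of the product u*v.
F(\theta) = \frac{\left(- 5 \theta - 5\right) e^{- \theta}}{3} is an antiderivative of f.
Check: d/d\theta[\frac{\left(- 5 \theta - 5\right) e^{- \theta}}{3}] = \frac{5 \theta e^{- \theta}}{3} = f(\theta).
F(2) = - \frac{5}{e^{2}}; F(-3) = \frac{10 e^{3}}{3}.
Integral = F(2) - F(-3) = - \frac{10 e^{3}}{3} - \frac{5}{e^{2}}.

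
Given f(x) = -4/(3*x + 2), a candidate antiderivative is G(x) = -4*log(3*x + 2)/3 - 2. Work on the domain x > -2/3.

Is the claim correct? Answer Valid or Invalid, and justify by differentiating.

Valid - differentiating G returns exactly f.

d/dx[G] = -4/(3*x + 2)
This equals f(x) exactly, so the claim holds.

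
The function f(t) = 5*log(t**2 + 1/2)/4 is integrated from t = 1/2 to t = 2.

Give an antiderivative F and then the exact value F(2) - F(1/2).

Antiderivative: F(t) = 5*t*log(t**2 + 1/2)/4 - 5*t/2 + 5*sqrt(2)*atan(sqrt(2)*t)/4; value = -15/4 - 5*sqrt(2)*atan(sqrt(2)/2)/4 - 5*log(3/4)/8 + 5*sqrt(2)*atan(2*sqrt(2))/4 + 5*log(9/2)/2

An antiderivative F(t) passes only if d/dt[F] lands on f(t) exactly.
F(t) = 5*t*log(t**2 + 1/2)/4 - 5*t/2 + 5*sqrt(2)*atan(sqrt(2)*t)/4 is an antiderivative of f.
Check: d/dt[5*t*log(t**2 + 1/2)/4 - 5*t/2 + 5*sqrt(2)*atan(sqrt(2)*t)/4] = 5*log(t**2 + 1/2)/4 = f(t).
F(2) = -5 + 5*sqrt(2)*atan(2*sqrt(2))/4 + 5*log(9/2)/2; F(1/2) = -5/4 + 5*log(3/4)/8 + 5*sqrt(2)*atan(sqrt(2)/2)/4.
Integral = F(2) - F(1/2) = -15/4 - 5*sqrt(2)*atan(sqrt(2)/2)/4 - 5*log(3/4)/8 + 5*sqrt(2)*atan(2*sqrt(2))/4 + 5*log(9/2)/2.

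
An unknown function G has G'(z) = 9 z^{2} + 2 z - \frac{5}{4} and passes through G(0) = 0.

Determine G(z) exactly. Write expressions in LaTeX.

G(z) = \frac{z \left(12 z^{2} + 4 z - 5\right)}{4}

The integrand splits into summands that can be handled one at a time.
A general antiderivative is 3 z^{3} + z^{2} - \frac{5 z}{4} - 2 + C.
The condition gives C = 0 - (-2) = 2.
So G(z) = \frac{z \left(12 z^{2} + 4 z - 5\right)}{4}.
Check: d/dz[\frac{z \left(12 z^{2} + 4 z - 5\right)}{4}] = 9 z^{2} + 2 z - \frac{5}{4} = G'(z).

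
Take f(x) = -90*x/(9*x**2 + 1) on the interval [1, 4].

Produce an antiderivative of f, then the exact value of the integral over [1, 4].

f matches the chain-rule pattern g'(h)*h' with inner function h(x) = 3*x**2 + 1/3; substituting u = h(x) collapses the integral.
F(x) = -5*log(3*x**2 + 1/3) is an antiderivative of f.
Check: d/dx[-5*log(3*x**2 + 1/3)] = -90*x/(9*x**2 + 1) = f(x).
F(4) = -5*log(145/3); F(1) = -5*log(10/3).
Integral = F(4) - F(1) = -5*log(145/3) + 5*log(10/3).

Antiderivative: F(x) = -5*log(3*x**2 + 1/3); value = -5*log(145/3) + 5*log(10/3)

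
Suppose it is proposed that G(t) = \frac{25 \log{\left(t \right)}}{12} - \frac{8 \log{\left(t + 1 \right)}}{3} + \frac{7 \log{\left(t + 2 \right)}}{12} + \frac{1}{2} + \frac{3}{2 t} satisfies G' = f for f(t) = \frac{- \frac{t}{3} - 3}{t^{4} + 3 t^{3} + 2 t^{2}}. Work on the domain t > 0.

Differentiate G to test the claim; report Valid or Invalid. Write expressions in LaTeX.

Valid - the claim checks out under differentiation.

d/dt[G] = \frac{- t - 9}{3 t^{4} + 9 t^{3} + 6 t^{2}}
This equals f(t) exactly, so the claim holds.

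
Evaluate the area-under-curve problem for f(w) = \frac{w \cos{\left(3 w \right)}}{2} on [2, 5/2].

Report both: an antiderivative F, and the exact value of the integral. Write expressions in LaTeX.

A candidate is checked by its d/dw: the result must match f(w).
F(w) = \frac{3 w \sin{\left(3 w \right)} + \cos{\left(3 w \right)}}{18} is an antiderivative of f.
Check: d/dw[\frac{3 w \sin{\left(3 w \right)} + \cos{\left(3 w \right)}}{18}] = \frac{w \cos{\left(3 w \right)}}{2} = f(w).
F(5/2) = \frac{\cos{\left(\frac{15}{2} \right)}}{18} + \frac{5 \sin{\left(\frac{15}{2} \right)}}{12}; F(2) = \frac{\sin{\left(6 \right)}}{3} + \frac{\cos{\left(6 \right)}}{18}.
Integral = F(5/2) - F(2) = - \frac{\cos{\left(6 \right)}}{18} + \frac{\cos{\left(\frac{15}{2} \right)}}{18} - \frac{\sin{\left(6 \right)}}{3} + \frac{5 \sin{\left(\frac{15}{2} \right)}}{12}.

Antiderivative: F(w) = \frac{3 w \sin{\left(3 w \right)} + \cos{\left(3 w \right)}}{18}; value = - \frac{\cos{\left(6 \right)}}{18} + \frac{\cos{\left(\frac{15}{2} \right)}}{18} - \frac{\sin{\left(6 \right)}}{3} + \frac{5 \sin{\left(\frac{15}{2} \right)}}{12}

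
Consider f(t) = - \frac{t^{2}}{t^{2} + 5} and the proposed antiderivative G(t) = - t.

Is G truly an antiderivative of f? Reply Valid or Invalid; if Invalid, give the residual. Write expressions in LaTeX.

d/dt[G] = -1
d/dt[G] - f(t) = - \frac{5}{t^{2} + 5} != 0.

Invalid: d/dt[G] - f = - \frac{5}{t^{2} + 5}, which is not 0.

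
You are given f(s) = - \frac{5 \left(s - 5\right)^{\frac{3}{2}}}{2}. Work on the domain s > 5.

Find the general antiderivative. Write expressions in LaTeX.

For F(s) to be correct the identity F'(s) - f(s) = 0 must hold.
Check: d/ds[- \left(s - 5\right)^{\frac{5}{2}}] = - \frac{5 s \sqrt{s - 5}}{2} + \frac{25 \sqrt{s - 5}}{2}, which equals f(s).

F(s) = - \left(s - 5\right)^{\frac{5}{2}} + C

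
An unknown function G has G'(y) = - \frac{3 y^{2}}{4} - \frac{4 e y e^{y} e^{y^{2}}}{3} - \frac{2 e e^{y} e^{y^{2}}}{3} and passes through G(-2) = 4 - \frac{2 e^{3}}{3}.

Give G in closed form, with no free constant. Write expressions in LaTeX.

G(y) = - \frac{3 y^{3} + 8 e e^{y} e^{y^{2}} - 24}{12}

The integrand splits into summands that can be handled one at a time.
A general antiderivative is - \frac{y^{3}}{4} - \frac{2 e^{y^{2} + y + 1}}{3} + C.
The condition gives C = 4 - \frac{2 e^{3}}{3} - (2 - \frac{2 e^{3}}{3}) = 2.
So G(y) = - \frac{3 y^{3} + 8 e e^{y} e^{y^{2}} - 24}{12}.
Check: d/dy[- \frac{3 y^{3} + 8 e e^{y} e^{y^{2}} - 24}{12}] = - \frac{3 y^{2}}{4} - \frac{4 e y e^{y} e^{y^{2}}}{3} - \frac{2 e e^{y} e^{y^{2}}}{3} = G'(y).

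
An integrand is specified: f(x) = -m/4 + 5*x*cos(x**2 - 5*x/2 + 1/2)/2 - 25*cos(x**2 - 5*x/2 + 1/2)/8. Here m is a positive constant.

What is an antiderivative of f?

An antiderivative is F(x) = (-m*x + 5*sin(x**2 - 5*x/2 + 1/2))/4.

The integrand splits into summands that can be handled one at a time.
Check: d/dx[(-m*x + 5*sin(x**2 - 5*x/2 + 1/2))/4] = -m/4 + 5*x*cos(x**2 - 5*x/2 + 1/2)/2 - 25*cos(x**2 - 5*x/2 + 1/2)/8 = f(x).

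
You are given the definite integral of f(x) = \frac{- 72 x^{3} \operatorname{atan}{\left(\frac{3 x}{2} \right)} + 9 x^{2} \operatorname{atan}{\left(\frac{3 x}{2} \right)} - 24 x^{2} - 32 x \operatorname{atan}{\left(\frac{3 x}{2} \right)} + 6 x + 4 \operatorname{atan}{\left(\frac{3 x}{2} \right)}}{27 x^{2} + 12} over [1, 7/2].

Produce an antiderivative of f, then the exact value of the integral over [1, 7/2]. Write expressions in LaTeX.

Antiderivative: F(x) = - \frac{x \left(4 x - 1\right) \operatorname{atan}{\left(\frac{3 x}{2} \right)}}{3}; value = - \frac{91 \operatorname{atan}{\left(\frac{21}{4} \right)}}{6} + \operatorname{atan}{\left(\frac{3}{2} \right)}

f has the shape u'v + uv' for u = - \frac{4 x^{2}}{3} + \frac{x}{3} and v = \operatorname{atan}{\left(\frac{3 x}{2} \right)} — it is the derivative of the product u*v.
F(x) = - \frac{x \left(4 x - 1\right) \operatorname{atan}{\left(\frac{3 x}{2} \right)}}{3} is an antiderivative of f.
Check: d/dx[- \frac{x \left(4 x - 1\right) \operatorname{atan}{\left(\frac{3 x}{2} \right)}}{3}] = \frac{- 72 x^{3} \operatorname{atan}{\left(\frac{3 x}{2} \right)} + 9 x^{2} \operatorname{atan}{\left(\frac{3 x}{2} \right)} - 24 x^{2} - 32 x \operatorname{atan}{\left(\frac{3 x}{2} \right)} + 6 x + 4 \operatorname{atan}{\left(\frac{3 x}{2} \right)}}{27 x^{2} + 12} = f(x).
F(7/2) = - \frac{91 \operatorname{atan}{\left(\frac{21}{4} \right)}}{6}; F(1) = - \operatorname{atan}{\left(\frac{3}{2} \right)}.
Integral = F(7/2) - F(1) = - \frac{91 \operatorname{atan}{\left(\frac{21}{4} \right)}}{6} + \operatorname{atan}{\left(\frac{3}{2} \right)}.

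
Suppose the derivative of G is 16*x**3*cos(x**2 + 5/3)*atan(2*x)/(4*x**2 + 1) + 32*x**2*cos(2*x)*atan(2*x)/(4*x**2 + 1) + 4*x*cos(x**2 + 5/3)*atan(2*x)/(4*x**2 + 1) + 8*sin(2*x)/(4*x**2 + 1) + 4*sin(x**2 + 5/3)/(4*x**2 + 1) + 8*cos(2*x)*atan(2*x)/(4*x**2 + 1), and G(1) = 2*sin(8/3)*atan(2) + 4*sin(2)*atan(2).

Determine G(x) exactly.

G'(x) has the shape u'v + uv' for u = 4*sin(2*x) + 2*sin(x**2 + 5/3) and v = atan(2*x) — it is the derivative of the product u*v.
A general antiderivative is -3*(-4*sin(2*x)/3 - 2*sin(x**2 + 5/3)/3)*atan(2*x) + C.
The condition gives C = 2*sin(8/3)*atan(2) + 4*sin(2)*atan(2) - (2*sin(8/3)*atan(2) + 4*sin(2)*atan(2)) = 0.
So G(x) = 4*sin(2*x)*atan(2*x) + 2*sin(x**2 + 5/3)*atan(2*x).
Check: d/dx[4*sin(2*x)*atan(2*x) + 2*sin(x**2 + 5/3)*atan(2*x)] = (16*x**3*cos(x**2 + 5/3)*atan(2*x) + 32*x**2*cos(2*x)*atan(2*x) + 4*x*cos(x**2 + 5/3)*atan(2*x) + 8*sin(2*x) + 4*sin(x**2 + 5/3) + 8*cos(2*x)*atan(2*x))/(4*x**2 + 1), which equals G'(x).

G(x) = 4*sin(2*x)*atan(2*x) + 2*sin(x**2 + 5/3)*atan(2*x)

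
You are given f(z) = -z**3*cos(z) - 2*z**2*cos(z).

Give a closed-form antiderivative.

An antiderivative is F(z) = -z**3*sin(z) - 2*z**2*sin(z) - 3*z**2*cos(z) + 6*z*sin(z) - 4*z*cos(z) + 4*sin(z) + 6*cos(z).

Integrate term by term and add the pieces.
Check: d/dz[-z**3*sin(z) - 2*z**2*sin(z) - 3*z**2*cos(z) + 6*z*sin(z) - 4*z*cos(z) + 4*sin(z) + 6*cos(z)] = -z**3*cos(z) - 2*z**2*cos(z) = f(z).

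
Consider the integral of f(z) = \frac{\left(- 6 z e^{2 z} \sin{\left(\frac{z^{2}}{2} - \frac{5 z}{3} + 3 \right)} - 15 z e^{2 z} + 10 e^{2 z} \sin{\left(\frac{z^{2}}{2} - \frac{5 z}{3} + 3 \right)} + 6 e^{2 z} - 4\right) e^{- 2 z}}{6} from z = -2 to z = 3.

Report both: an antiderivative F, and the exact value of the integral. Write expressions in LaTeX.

Whatever form F(z) takes, F'(z) = f(z) is non-negotiable.
F(z) = \frac{\left(- 15 z^{2} e^{2 z} + 12 z e^{2 z} + 12 e^{2 z} \cos{\left(\frac{z^{2}}{2} - \frac{5 z}{3} + 3 \right)} + 4 e^{2 z} + 4\right) e^{- 2 z}}{12} is an antiderivative of f.
Check: d/dz[\frac{\left(- 15 z^{2} e^{2 z} + 12 z e^{2 z} + 12 e^{2 z} \cos{\left(\frac{z^{2}}{2} - \frac{5 z}{3} + 3 \right)} + 4 e^{2 z} + 4\right) e^{- 2 z}}{12}] = \frac{\left(- 6 z e^{2 z} \sin{\left(\frac{z^{2}}{2} - \frac{5 z}{3} + 3 \right)} - 15 z e^{2 z} + 10 e^{2 z} \sin{\left(\frac{z^{2}}{2} - \frac{5 z}{3} + 3 \right)} + 6 e^{2 z} - 4\right) e^{- 2 z}}{6} = f(z).
F(3) = - \frac{95}{12} + \cos{\left(\frac{5}{2} \right)} + \frac{1}{3 e^{6}}; F(-2) = - \frac{20}{3} + \cos{\left(\frac{25}{3} \right)} + \frac{e^{4}}{3}.
Integral = F(3) - F(-2) = - \frac{e^{4}}{3} - \frac{5}{4} + \cos{\left(\frac{5}{2} \right)} + \frac{1}{3 e^{6}} - \cos{\left(\frac{25}{3} \right)}.

Antiderivative: F(z) = \frac{\left(- 15 z^{2} e^{2 z} + 12 z e^{2 z} + 12 e^{2 z} \cos{\left(\frac{z^{2}}{2} - \frac{5 z}{3} + 3 \right)} + 4 e^{2 z} + 4\right) e^{- 2 z}}{12}; value = - \frac{e^{4}}{3} - \frac{5}{4} + \cos{\left(\frac{5}{2} \right)} + \frac{1}{3 e^{6}} - \cos{\left(\frac{25}{3} \right)}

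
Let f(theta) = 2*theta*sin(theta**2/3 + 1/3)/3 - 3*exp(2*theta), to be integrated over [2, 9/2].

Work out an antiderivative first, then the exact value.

Antiderivative: F(theta) = -3*exp(2*theta)/2 - cos(theta**2/3 + 1/3); value = -3*exp(9)/2 - cos(85/12) + cos(5/3) + 3*exp(4)/2

The integrand splits into summands that can be handled one at a time.
F(theta) = -3*exp(2*theta)/2 - cos(theta**2/3 + 1/3) is an antiderivative of f.
Check: d/dtheta[-3*exp(2*theta)/2 - cos(theta**2/3 + 1/3)] = 2*theta*sin(theta**2/3 + 1/3)/3 - 3*exp(2*theta) = f(theta).
F(9/2) = -3*exp(9)/2 - cos(85/12); F(2) = -3*exp(4)/2 - cos(5/3).
Integral = F(9/2) - F(2) = -3*exp(9)/2 - cos(85/12) + cos(5/3) + 3*exp(4)/2.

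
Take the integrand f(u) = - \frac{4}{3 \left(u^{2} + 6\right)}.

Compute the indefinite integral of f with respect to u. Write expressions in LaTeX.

Differentiate the proposed F(u) back; it has to land on f(u) exactly.
Check: d/du[- \frac{2 \sqrt{6} \operatorname{atan}{\left(\frac{\sqrt{6} u}{6} \right)}}{9}] = - \frac{4}{3 u^{2} + 18}, which equals f(u).

F(u) = - \frac{2 \sqrt{6} \operatorname{atan}{\left(\frac{\sqrt{6} u}{6} \right)}}{9} + C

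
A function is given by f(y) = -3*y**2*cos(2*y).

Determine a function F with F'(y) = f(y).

An antiderivative is F(y) = -3*y**2*sin(2*y)/2 - 3*y*cos(2*y)/2 + 3*sin(2*y)/4.

Any candidate F(y) must reproduce f(y) exactly when differentiated.
Check: d/dy[-3*y**2*sin(2*y)/2 - 3*y*cos(2*y)/2 + 3*sin(2*y)/4] = -3*y**2*cos(2*y) = f(y).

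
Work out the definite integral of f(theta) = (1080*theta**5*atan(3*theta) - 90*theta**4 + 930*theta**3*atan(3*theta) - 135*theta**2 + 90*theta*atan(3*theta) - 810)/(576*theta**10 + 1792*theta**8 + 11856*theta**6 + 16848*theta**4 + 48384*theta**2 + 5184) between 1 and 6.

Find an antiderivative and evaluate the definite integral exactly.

Antiderivative: F(theta) = -5*atan(3*theta)/(32*theta**4/3 + 16*theta**2 + 96); value = -5*atan(18)/14496 + 15*atan(3)/368

f has the shape u'v + uv' for u = -5/(16*(2*theta**4/3 + theta**2 + 6)) and v = atan(3*theta) — it is the derivative of the product u*v.
F(theta) = -5*atan(3*theta)/(32*theta**4/3 + 16*theta**2 + 96) is an antiderivative of f.
Check: d/dtheta[-5*atan(3*theta)/(32*theta**4/3 + 16*theta**2 + 96)] = (1080*theta**5*atan(3*theta) - 90*theta**4 + 930*theta**3*atan(3*theta) - 135*theta**2 + 90*theta*atan(3*theta) - 810)/(576*theta**10 + 1792*theta**8 + 11856*theta**6 + 16848*theta**4 + 48384*theta**2 + 5184) = f(theta).
F(6) = -5*atan(18)/14496; F(1) = -15*atan(3)/368.
Integral = F(6) - F(1) = -5*atan(18)/14496 + 15*atan(3)/368.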